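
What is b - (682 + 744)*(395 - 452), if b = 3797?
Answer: 85079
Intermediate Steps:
b - (682 + 744)*(395 - 452) = 3797 - (682 + 744)*(395 - 452) = 3797 - 1426*(-57) = 3797 - 1*(-81282) = 3797 + 81282 = 85079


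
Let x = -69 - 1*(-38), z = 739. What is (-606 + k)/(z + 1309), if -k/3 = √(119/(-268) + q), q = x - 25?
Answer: -303/1024 - 3*I*√1013509/274432 ≈ -0.2959 - 0.011005*I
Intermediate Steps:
x = -31 (x = -69 + 38 = -31)
q = -56 (q = -31 - 25 = -56)
k = -3*I*√1013509/134 (k = -3*√(119/(-268) - 56) = -3*√(119*(-1/268) - 56) = -3*√(-119/268 - 56) = -3*I*√1013509/134 ≈ -22.539*I)
(-606 + k)/(z + 1309) = (-606 - 3*I*√1013509/134)/(739 + 1309) = (-606 - 3*I*√1013509/134)/2048 = (-606 - 3*I*√1013509/134)*(1/2048) = -303/1024 - 3*I*√1013509/274432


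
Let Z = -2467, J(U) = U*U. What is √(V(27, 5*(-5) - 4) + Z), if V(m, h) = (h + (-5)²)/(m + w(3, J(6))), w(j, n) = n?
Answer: 5*I*√43519/21 ≈ 49.67*I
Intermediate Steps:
J(U) = U²
V(m, h) = (25 + h)/(36 + m) (V(m, h) = (h + (-5)²)/(m + 6²) = (h + 25)/(m + 36) = (25 + h)/(36 + m))
√(V(27, 5*(-5) - 4) + Z) = √((25 + (5*(-5) - 4))/(36 + 27) - 2467) = √((25 + (-25 - 4))/63 - 2467) = √((25 - 29)/63 - 2467) = √((1/63)*(-4) - 2467) = √(-4/63 - 2467) = √(-155425/63) = 5*I*√43519/21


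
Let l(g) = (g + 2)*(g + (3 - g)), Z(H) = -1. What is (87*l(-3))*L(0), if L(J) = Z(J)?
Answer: 261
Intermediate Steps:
l(g) = 6 + 3*g (l(g) = (2 + g)*3 = 6 + 3*g)
L(J) = -1
(87*l(-3))*L(0) = (87*(6 + 3*(-3)))*(-1) = (87*(6 - 9))*(-1) = (87*(-3))*(-1) = -261*(-1) = 261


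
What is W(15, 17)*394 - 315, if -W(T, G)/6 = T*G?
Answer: -603135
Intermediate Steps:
W(T, G) = -6*G*T (W(T, G) = -6*T*G = -6*G*T)
W(15, 17)*394 - 315 = -6*17*15*394 - 315 = -1530*394 - 315 = -602820 - 315 = -603135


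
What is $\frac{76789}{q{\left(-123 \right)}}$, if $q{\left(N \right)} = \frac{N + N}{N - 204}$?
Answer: $\frac{8370001}{82} \approx 1.0207 \cdot 10^{5}$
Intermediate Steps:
$q{\left(N \right)} = \frac{2 N}{-204 + N}$
$\frac{76789}{q{\left(-123 \right)}} = \frac{76789}{2 \left(-123\right) \frac{1}{-204 - 123}} = \frac{76789}{2 \left(-123\right) \frac{1}{-327}} = \frac{76789}{2 \left(-123\right) \left(- \frac{1}{327}\right)} = \frac{76789}{\frac{82}{109}} = 76789 \cdot \frac{109}{82} = \frac{8370001}{82}$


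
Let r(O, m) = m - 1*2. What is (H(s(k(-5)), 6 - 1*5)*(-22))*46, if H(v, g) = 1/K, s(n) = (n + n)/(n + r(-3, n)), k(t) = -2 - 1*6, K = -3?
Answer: 1012/3 ≈ 337.33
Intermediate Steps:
r(O, m) = -2 + m (r(O, m) = m - 2 = -2 + m)
k(t) = -8 (k(t) = -2 - 6 = -8)
s(n) = 2*n/(-2 + 2*n) (s(n) = (n + n)/(n + (-2 + n)) = (2*n)/(-2 + 2*n) = 2*n/(-2 + 2*n))
H(v, g) = -1/3 (H(v, g) = 1/(-3) = -1/3)
(H(s(k(-5)), 6 - 1*5)*(-22))*46 = -1/3*(-22)*46 = (22/3)*46 = 1012/3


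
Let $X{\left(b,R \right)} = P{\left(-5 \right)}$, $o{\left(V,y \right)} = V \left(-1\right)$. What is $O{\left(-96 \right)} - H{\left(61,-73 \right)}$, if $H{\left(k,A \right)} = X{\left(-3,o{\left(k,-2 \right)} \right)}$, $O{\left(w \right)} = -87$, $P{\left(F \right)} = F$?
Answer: $-82$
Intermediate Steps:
$o{\left(V,y \right)} = - V$
$X{\left(b,R \right)} = -5$
$H{\left(k,A \right)} = -5$
$O{\left(-96 \right)} - H{\left(61,-73 \right)} = -87 - -5 = -87 + 5 = -82$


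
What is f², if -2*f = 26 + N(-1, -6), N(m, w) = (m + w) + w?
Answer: 169/4 ≈ 42.250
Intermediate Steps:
N(m, w) = m + 2*w
f = -13/2 (f = -(26 + (-1 + 2*(-6)))/2 = -(26 + (-1 - 12))/2 = -(26 - 13)/2 = -½*13 = -13/2 ≈ -6.5000)
f² = (-13/2)² = 169/4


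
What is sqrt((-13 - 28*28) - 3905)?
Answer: I*sqrt(4702) ≈ 68.571*I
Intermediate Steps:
sqrt((-13 - 28*28) - 3905) = sqrt((-13 - 784) - 3905) = sqrt(-797 - 3905) = sqrt(-4702) = I*sqrt(4702)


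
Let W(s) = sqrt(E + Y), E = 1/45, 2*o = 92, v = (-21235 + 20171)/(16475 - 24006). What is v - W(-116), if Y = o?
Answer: 1064/7531 - sqrt(10355)/15 ≈ -6.6427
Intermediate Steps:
v = 1064/7531 (v = -1064/(-7531) = -1064*(-1/7531) = 1064/7531 ≈ 0.14128)
o = 46 (o = (1/2)*92 = 46)
E = 1/45 ≈ 0.022222
Y = 46
W(s) = sqrt(10355)/15 (W(s) = sqrt(1/45 + 46) = sqrt(2071/45) = sqrt(10355)/15)
v - W(-116) = 1064/7531 - sqrt(10355)/15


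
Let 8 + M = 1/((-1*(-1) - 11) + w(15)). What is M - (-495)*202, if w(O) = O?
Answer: 499911/5 ≈ 99982.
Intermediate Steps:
M = -39/5 (M = -8 + 1/((-1*(-1) - 11) + 15) = -8 + 1/((1 - 11) + 15) = -8 + 1/(-10 + 15) = -8 + 1/5 = -8 + ⅕ = -39/5 ≈ -7.8000)
M - (-495)*202 = -39/5 - (-495)*202 = -39/5 - 495*(-202) = -39/5 + 99990 = 499911/5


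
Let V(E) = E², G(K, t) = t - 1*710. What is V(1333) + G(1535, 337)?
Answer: 1776516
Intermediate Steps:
G(K, t) = -710 + t (G(K, t) = t - 710 = -710 + t)
V(1333) + G(1535, 337) = 1333² + (-710 + 337) = 1776889 - 373 = 1776516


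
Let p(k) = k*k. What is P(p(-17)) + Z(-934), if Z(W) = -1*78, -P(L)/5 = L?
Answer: -1523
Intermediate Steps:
p(k) = k²
P(L) = -5*L
Z(W) = -78
P(p(-17)) + Z(-934) = -5*(-17)² - 78 = -5*289 - 78 = -1445 - 78 = -1523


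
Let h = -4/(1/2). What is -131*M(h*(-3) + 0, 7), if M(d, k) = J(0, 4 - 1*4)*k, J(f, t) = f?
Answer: 0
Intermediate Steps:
h = -8 (h = -4/1/2 = -4*2 = -8)
M(d, k) = 0 (M(d, k) = 0*k = 0)
-131*M(h*(-3) + 0, 7) = -131*0 = 0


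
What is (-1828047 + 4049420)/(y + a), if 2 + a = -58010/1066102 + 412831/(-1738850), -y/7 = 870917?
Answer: -2058981151436143550/5650746871907819981 ≈ -0.36437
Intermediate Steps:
y = -6096419 (y = -7*870917 = -6096419)
a = -2124286784331/926895731350 (a = -2 + (-58010/1066102 + 412831/(-1738850)) = -2 + (-58010*1/1066102 + 412831*(-1/1738850)) = -2 + (-29005/533051 - 412831/1738850) = -2 - 270495321631/926895731350 = -2124286784331/926895731350 ≈ -2.2918)
(-1828047 + 4049420)/(y + a) = (-1828047 + 4049420)/(-6096419 - 2124286784331/926895731350) = 2221373/(-5650746871907819981/926895731350) = 2221373*(-926895731350/5650746871907819981) = -2058981151436143550/5650746871907819981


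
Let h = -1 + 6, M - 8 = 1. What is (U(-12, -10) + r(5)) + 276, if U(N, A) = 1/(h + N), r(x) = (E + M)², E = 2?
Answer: 2778/7 ≈ 396.86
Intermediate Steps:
M = 9 (M = 8 + 1 = 9)
r(x) = 121 (r(x) = (2 + 9)² = 11² = 121)
h = 5
U(N, A) = 1/(5 + N)
(U(-12, -10) + r(5)) + 276 = (1/(5 - 12) + 121) + 276 = (1/(-7) + 121) + 276 = (-⅐ + 121) + 276 = 846/7 + 276 = 2778/7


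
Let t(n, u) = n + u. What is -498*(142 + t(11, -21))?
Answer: -65736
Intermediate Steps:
-498*(142 + t(11, -21)) = -498*(142 + (11 - 21)) = -498*(142 - 10) = -498*132 = -65736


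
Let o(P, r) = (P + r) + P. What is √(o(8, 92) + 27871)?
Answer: 7*√571 ≈ 167.27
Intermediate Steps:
o(P, r) = r + 2*P
√(o(8, 92) + 27871) = √((92 + 2*8) + 27871) = √((92 + 16) + 27871) = √(108 + 27871) = √27979 = 7*√571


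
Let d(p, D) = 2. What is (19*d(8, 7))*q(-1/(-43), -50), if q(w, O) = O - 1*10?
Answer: -2280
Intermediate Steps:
q(w, O) = -10 + O (q(w, O) = O - 10 = -10 + O)
(19*d(8, 7))*q(-1/(-43), -50) = (19*2)*(-10 - 50) = 38*(-60) = -2280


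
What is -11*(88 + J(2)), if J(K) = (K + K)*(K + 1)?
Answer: -1100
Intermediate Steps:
J(K) = 2*K*(1 + K) (J(K) = (2*K)*(1 + K) = 2*K*(1 + K))
-11*(88 + J(2)) = -11*(88 + 2*2*(1 + 2)) = -11*(88 + 2*2*3) = -11*(88 + 12) = -11*100 = -1100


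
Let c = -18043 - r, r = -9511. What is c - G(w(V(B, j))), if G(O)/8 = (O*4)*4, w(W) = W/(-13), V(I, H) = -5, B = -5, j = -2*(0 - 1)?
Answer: -111556/13 ≈ -8581.2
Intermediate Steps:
j = 2 (j = -2*(-1) = 2)
w(W) = -W/13 (w(W) = W*(-1/13) = -W/13)
G(O) = 128*O (G(O) = 8*((O*4)*4) = 8*((4*O)*4) = 8*(16*O) = 128*O)
c = -8532 (c = -18043 - 1*(-9511) = -18043 + 9511 = -8532)
c - G(w(V(B, j))) = -8532 - 128*(-1/13*(-5)) = -8532 - 128*5/13 = -8532 - 1*640/13 = -8532 - 640/13 = -111556/13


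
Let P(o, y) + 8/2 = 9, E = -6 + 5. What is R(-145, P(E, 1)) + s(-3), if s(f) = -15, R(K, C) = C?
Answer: -10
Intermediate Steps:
E = -1
P(o, y) = 5 (P(o, y) = -4 + 9 = 5)
R(-145, P(E, 1)) + s(-3) = 5 - 15 = -10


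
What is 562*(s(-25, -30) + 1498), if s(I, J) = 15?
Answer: 850306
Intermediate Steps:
562*(s(-25, -30) + 1498) = 562*(15 + 1498) = 562*1513 = 850306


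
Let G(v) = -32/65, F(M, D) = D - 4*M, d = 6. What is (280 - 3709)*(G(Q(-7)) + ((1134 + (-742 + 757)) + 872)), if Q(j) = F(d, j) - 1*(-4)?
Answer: -450340857/65 ≈ -6.9283e+6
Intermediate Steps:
Q(j) = -20 + j (Q(j) = (j - 4*6) - 1*(-4) = (j - 24) + 4 = (-24 + j) + 4 = -20 + j)
G(v) = -32/65 (G(v) = -32*1/65 = -32/65)
(280 - 3709)*(G(Q(-7)) + ((1134 + (-742 + 757)) + 872)) = (280 - 3709)*(-32/65 + ((1134 + (-742 + 757)) + 872)) = -3429*(-32/65 + ((1134 + 15) + 872)) = -3429*(-32/65 + (1149 + 872)) = -3429*(-32/65 + 2021) = -3429*131333/65 = -450340857/65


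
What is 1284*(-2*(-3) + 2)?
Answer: 10272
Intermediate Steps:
1284*(-2*(-3) + 2) = 1284*(6 + 2) = 1284*8 = 10272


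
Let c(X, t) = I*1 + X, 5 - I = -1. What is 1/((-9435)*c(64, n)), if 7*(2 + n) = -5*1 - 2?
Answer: -1/660450 ≈ -1.5141e-6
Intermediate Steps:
I = 6 (I = 5 - 1*(-1) = 5 + 1 = 6)
n = -3 (n = -2 + (-5*1 - 2)/7 = -2 + (-5 - 2)/7 = -2 + (⅐)*(-7) = -2 - 1 = -3)
c(X, t) = 6 + X (c(X, t) = 6*1 + X = 6 + X)
1/((-9435)*c(64, n)) = 1/((-9435)*(6 + 64)) = -1/9435/70 = -1/9435*1/70 = -1/660450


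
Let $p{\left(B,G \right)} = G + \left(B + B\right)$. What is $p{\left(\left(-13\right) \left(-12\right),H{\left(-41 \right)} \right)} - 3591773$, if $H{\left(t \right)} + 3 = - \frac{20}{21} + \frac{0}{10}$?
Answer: $- \frac{75420764}{21} \approx -3.5915 \cdot 10^{6}$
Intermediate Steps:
$H{\left(t \right)} = - \frac{83}{21}$ ($H{\left(t \right)} = -3 + \left(- \frac{20}{21} + \frac{0}{10}\right) = -3 + \left(\left(-20\right) \frac{1}{21} + 0 \cdot \frac{1}{10}\right) = -3 + \left(- \frac{20}{21} + 0\right) = -3 - \frac{20}{21} = - \frac{83}{21}$)
$p{\left(B,G \right)} = G + 2 B$
$p{\left(\left(-13\right) \left(-12\right),H{\left(-41 \right)} \right)} - 3591773 = \left(- \frac{83}{21} + 2 \left(\left(-13\right) \left(-12\right)\right)\right) - 3591773 = \left(- \frac{83}{21} + 2 \cdot 156\right) - 3591773 = \left(- \frac{83}{21} + 312\right) - 3591773 = \frac{6469}{21} - 3591773 = - \frac{75420764}{21}$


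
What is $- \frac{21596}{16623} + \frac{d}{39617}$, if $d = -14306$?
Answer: $- \frac{1093377370}{658553391} \approx -1.6603$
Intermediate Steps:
$- \frac{21596}{16623} + \frac{d}{39617} = - \frac{21596}{16623} - \frac{14306}{39617} = - \frac{1093377370}{658553391}$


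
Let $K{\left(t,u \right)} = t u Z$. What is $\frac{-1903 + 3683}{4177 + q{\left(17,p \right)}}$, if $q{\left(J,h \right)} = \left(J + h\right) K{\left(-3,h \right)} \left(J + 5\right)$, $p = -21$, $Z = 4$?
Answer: $- \frac{1780}{17999} \approx -0.098894$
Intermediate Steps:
$K{\left(t,u \right)} = 4 t u$ ($K{\left(t,u \right)} = t u 4 = 4 t u$)
$q{\left(J,h \right)} = - 12 h \left(5 + J\right) \left(J + h\right)$ ($q{\left(J,h \right)} = \left(J + h\right) 4 \left(-3\right) h \left(J + 5\right) = \left(J + h\right) \left(- 12 h\right) \left(5 + J\right) = - 12 h \left(J + h\right) \left(5 + J\right) = - 12 h \left(5 + J\right) \left(J + h\right)$)
$\frac{-1903 + 3683}{4177 + q{\left(17,p \right)}} = \frac{-1903 + 3683}{4177 - - 252 \left(17^{2} + 5 \cdot 17 + 5 \left(-21\right) + 17 \left(-21\right)\right)} = \frac{1780}{4177 - - 252 \left(289 + 85 - 105 - 357\right)} = \frac{1780}{4177 - \left(-252\right) \left(-88\right)} = \frac{1780}{4177 - 22176} = \frac{1780}{-17999} = 1780 \left(- \frac{1}{17999}\right) = - \frac{1780}{17999}$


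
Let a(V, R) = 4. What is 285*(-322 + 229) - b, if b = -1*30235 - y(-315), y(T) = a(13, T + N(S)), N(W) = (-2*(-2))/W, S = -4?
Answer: 3734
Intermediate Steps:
N(W) = 4/W
y(T) = 4
b = -30239 (b = -1*30235 - 1*4 = -30235 - 4 = -30239)
285*(-322 + 229) - b = 285*(-322 + 229) - 1*(-30239) = 285*(-93) + 30239 = -26505 + 30239 = 3734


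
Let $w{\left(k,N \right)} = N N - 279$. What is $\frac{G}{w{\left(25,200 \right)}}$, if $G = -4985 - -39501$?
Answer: $\frac{34516}{39721} \approx 0.86896$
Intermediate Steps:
$w{\left(k,N \right)} = -279 + N^{2}$ ($w{\left(k,N \right)} = N^{2} - 279 = -279 + N^{2}$)
$G = 34516$ ($G = -4985 + 39501 = 34516$)
$\frac{G}{w{\left(25,200 \right)}} = \frac{34516}{-279 + 200^{2}} = \frac{34516}{-279 + 40000} = \frac{34516}{39721}$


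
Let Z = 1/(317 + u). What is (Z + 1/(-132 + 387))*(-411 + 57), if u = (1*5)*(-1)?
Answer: -11151/4420 ≈ -2.5229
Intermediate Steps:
u = -5 (u = 5*(-1) = -5)
Z = 1/312 (Z = 1/(317 - 5) = 1/312 ≈ 0.0032051)
(Z + 1/(-132 + 387))*(-411 + 57) = (1/312 + 1/(-132 + 387))*(-411 + 57) = (1/312 + 1/255)*(-354) = (63/8840)*(-354) = -11151/4420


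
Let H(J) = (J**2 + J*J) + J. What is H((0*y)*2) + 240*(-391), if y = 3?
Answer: -93840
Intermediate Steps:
H(J) = J + 2*J**2 (H(J) = (J**2 + J**2) + J = 2*J**2 + J = J + 2*J**2)
H((0*y)*2) + 240*(-391) = ((0*3)*2)*(1 + 2*((0*3)*2)) + 240*(-391) = (0*2)*(1 + 2*(0*2)) - 93840 = 0*(1 + 2*0) - 93840 = 0*(1 + 0) - 93840 = 0*1 - 93840 = 0 - 93840 = -93840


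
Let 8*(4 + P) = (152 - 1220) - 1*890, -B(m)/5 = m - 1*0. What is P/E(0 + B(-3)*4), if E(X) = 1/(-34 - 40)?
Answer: 36815/2 ≈ 18408.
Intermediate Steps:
B(m) = -5*m (B(m) = -5*(m - 1*0) = -5*(m + 0) = -5*m)
P = -995/4 (P = -4 + ((152 - 1220) - 1*890)/8 = -4 + (-1068 - 890)/8 = -4 + (⅛)*(-1958) = -4 - 979/4 = -995/4 ≈ -248.75)
E(X) = -1/74 (E(X) = 1/(-74) = -1/74)
P/E(0 + B(-3)*4) = -995/(4*(-1/74)) = -995/4*(-74) = 36815/2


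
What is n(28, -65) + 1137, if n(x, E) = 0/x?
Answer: 1137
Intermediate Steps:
n(x, E) = 0
n(28, -65) + 1137 = 0 + 1137 = 1137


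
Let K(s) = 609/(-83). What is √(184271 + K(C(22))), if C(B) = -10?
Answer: 2*√317348093/83 ≈ 429.26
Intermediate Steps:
K(s) = -609/83 (K(s) = 609*(-1/83) = -609/83)
√(184271 + K(C(22))) = √(184271 - 609/83) = √(15293884/83) = 2*√317348093/83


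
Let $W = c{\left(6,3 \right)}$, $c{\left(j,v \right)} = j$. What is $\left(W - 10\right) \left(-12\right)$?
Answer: $48$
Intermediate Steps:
$W = 6$
$\left(W - 10\right) \left(-12\right) = \left(6 - 10\right) \left(-12\right) = \left(-4\right) \left(-12\right) = 48$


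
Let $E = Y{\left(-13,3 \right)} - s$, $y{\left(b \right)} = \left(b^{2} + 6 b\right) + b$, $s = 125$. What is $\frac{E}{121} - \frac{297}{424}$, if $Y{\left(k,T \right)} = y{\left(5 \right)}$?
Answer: $- \frac{63497}{51304} \approx -1.2377$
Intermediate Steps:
$y{\left(b \right)} = b^{2} + 7 b$
$Y{\left(k,T \right)} = 60$ ($Y{\left(k,T \right)} = 5 \left(7 + 5\right) = 5 \cdot 12 = 60$)
$E = -65$ ($E = 60 - 125 = -65$)
$\frac{E}{121} - \frac{297}{424} = - \frac{65}{121} - \frac{297}{424} = - \frac{63497}{51304}$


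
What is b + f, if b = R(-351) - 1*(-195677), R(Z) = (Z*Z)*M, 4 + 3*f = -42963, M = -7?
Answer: -2043157/3 ≈ -6.8105e+5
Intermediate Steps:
f = -42967/3 (f = -4/3 + (⅓)*(-42963) = -4/3 - 14321 = -42967/3 ≈ -14322.)
R(Z) = -7*Z² (R(Z) = (Z*Z)*(-7) = Z²*(-7) = -7*Z²)
b = -666730 (b = -7*(-351)² - 1*(-195677) = -7*123201 + 195677 = -862407 + 195677 = -666730)
b + f = -666730 - 42967/3 = -2043157/3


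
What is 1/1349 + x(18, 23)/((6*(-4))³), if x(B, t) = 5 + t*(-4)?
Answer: 43729/6216192 ≈ 0.0070347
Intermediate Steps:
x(B, t) = 5 - 4*t
1/1349 + x(18, 23)/((6*(-4))³) = 1/1349 + (5 - 4*23)/((6*(-4))³) = 1/1349 + (5 - 92)/((-24)³) = 1/1349 - 87/(-13824) = 1/1349 - 87*(-1/13824) = 1/1349 + 29/4608 = 43729/6216192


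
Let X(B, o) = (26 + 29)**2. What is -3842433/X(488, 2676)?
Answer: -3842433/3025 ≈ -1270.2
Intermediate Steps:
X(B, o) = 3025 (X(B, o) = 55**2 = 3025)
-3842433/X(488, 2676) = -3842433/3025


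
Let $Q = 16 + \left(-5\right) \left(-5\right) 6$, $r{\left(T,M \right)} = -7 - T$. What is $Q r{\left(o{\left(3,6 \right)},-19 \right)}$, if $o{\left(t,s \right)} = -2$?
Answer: $-830$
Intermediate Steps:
$Q = 166$ ($Q = 16 + 25 \cdot 6 = 16 + 150 = 166$)
$Q r{\left(o{\left(3,6 \right)},-19 \right)} = 166 \left(-7 - -2\right) = 166 \left(-7 + 2\right) = 166 \left(-5\right) = -830$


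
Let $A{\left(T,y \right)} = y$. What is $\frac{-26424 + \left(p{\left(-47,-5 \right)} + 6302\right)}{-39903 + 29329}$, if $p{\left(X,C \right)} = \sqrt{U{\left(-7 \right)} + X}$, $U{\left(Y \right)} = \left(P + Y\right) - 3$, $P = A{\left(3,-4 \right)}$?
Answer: $\frac{10061}{5287} - \frac{i \sqrt{61}}{10574} \approx 1.903 - 0.00073863 i$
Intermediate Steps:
$P = -4$
$U{\left(Y \right)} = -7 + Y$ ($U{\left(Y \right)} = \left(-4 + Y\right) - 3 = -7 + Y$)
$p{\left(X,C \right)} = \sqrt{-14 + X}$ ($p{\left(X,C \right)} = \sqrt{\left(-7 - 7\right) + X} = \sqrt{-14 + X}$)
$\frac{-26424 + \left(p{\left(-47,-5 \right)} + 6302\right)}{-39903 + 29329} = \frac{-26424 + \left(\sqrt{-14 - 47} + 6302\right)}{-39903 + 29329} = \frac{-26424 + \left(\sqrt{-61} + 6302\right)}{-10574} = \left(-26424 + \left(i \sqrt{61} + 6302\right)\right) \left(- \frac{1}{10574}\right) = \left(-26424 + \left(6302 + i \sqrt{61}\right)\right) \left(- \frac{1}{10574}\right) = \left(-20122 + i \sqrt{61}\right) \left(- \frac{1}{10574}\right) = \frac{10061}{5287} - \frac{i \sqrt{61}}{10574}$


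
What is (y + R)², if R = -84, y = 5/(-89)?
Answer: 55965361/7921 ≈ 7065.4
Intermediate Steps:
y = -5/89 (y = 5*(-1/89) = -5/89 ≈ -0.056180)
(y + R)² = (-5/89 - 84)² = (-7481/89)² = 55965361/7921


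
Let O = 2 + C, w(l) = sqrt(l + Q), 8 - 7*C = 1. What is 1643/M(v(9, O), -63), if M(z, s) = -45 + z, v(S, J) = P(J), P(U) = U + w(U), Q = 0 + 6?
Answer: -1643/39 ≈ -42.128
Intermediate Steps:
C = 1 (C = 8/7 - 1/7*1 = 8/7 - 1/7 = 1)
Q = 6
w(l) = sqrt(6 + l) (w(l) = sqrt(l + 6) = sqrt(6 + l))
P(U) = U + sqrt(6 + U)
O = 3 (O = 2 + 1 = 3)
v(S, J) = J + sqrt(6 + J)
1643/M(v(9, O), -63) = 1643/(-45 + (3 + sqrt(6 + 3))) = 1643/(-45 + (3 + sqrt(9))) = 1643/(-45 + (3 + 3)) = 1643/(-45 + 6) = 1643/(-39) = 1643*(-1/39) = -1643/39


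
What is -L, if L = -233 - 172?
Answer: 405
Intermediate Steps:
L = -405
-L = -1*(-405) = 405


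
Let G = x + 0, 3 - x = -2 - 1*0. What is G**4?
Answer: 625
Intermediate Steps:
x = 5 (x = 3 - (-2 - 1*0) = 3 - (-2 + 0) = 3 - 1*(-2) = 3 + 2 = 5)
G = 5 (G = 5 + 0 = 5)
G**4 = 5**4 = 625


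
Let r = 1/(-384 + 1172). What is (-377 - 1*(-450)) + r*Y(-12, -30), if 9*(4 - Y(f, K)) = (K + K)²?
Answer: 14282/197 ≈ 72.497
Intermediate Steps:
Y(f, K) = 4 - 4*K²/9 (Y(f, K) = 4 - (K + K)²/9 = 4 - 4*K²/9)
r = 1/788 ≈ 0.0012690
(-377 - 1*(-450)) + r*Y(-12, -30) = (-377 - 1*(-450)) + (4 - 4/9*(-30)²)/788 = (-377 + 450) + (4 - 4/9*900)/788 = 73 + (4 - 400)/788 = 73 + (1/788)*(-396) = 73 - 99/197 = 14282/197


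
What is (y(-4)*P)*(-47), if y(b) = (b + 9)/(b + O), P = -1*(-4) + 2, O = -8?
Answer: 235/2 ≈ 117.50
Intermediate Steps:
P = 6 (P = 4 + 2 = 6)
y(b) = (9 + b)/(-8 + b) (y(b) = (b + 9)/(b - 8) = (9 + b)/(-8 + b))
(y(-4)*P)*(-47) = (((9 - 4)/(-8 - 4))*6)*(-47) = ((5/(-12))*6)*(-47) = (-1/12*5*6)*(-47) = -5/12*6*(-47) = -5/2*(-47) = 235/2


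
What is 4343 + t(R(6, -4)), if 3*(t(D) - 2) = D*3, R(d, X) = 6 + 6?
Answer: 4357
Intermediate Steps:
R(d, X) = 12
t(D) = 2 + D (t(D) = 2 + (D*3)/3 = 2 + (3*D)/3 = 2 + D)
4343 + t(R(6, -4)) = 4343 + (2 + 12) = 4343 + 14 = 4357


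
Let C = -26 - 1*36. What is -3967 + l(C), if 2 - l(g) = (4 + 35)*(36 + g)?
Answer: -2951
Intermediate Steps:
C = -62 (C = -26 - 36 = -62)
l(g) = -1402 - 39*g (l(g) = 2 - (4 + 35)*(36 + g) = 2 - 39*(36 + g) = 2 - (1404 + 39*g) = 2 + (-1404 - 39*g) = -1402 - 39*g)
-3967 + l(C) = -3967 + (-1402 - 39*(-62)) = -3967 + (-1402 + 2418) = -3967 + 1016 = -2951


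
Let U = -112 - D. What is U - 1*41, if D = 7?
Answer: -160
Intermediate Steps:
U = -119 (U = -112 - 1*7 = -112 - 7 = -119)
U - 1*41 = -119 - 1*41 = -119 - 41 = -160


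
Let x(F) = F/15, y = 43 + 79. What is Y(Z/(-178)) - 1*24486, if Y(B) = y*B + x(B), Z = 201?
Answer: -21915217/890 ≈ -24624.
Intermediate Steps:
y = 122
x(F) = F/15 (x(F) = F*(1/15) = F/15)
Y(B) = 1831*B/15 (Y(B) = 122*B + B/15 = 1831*B/15)
Y(Z/(-178)) - 1*24486 = 1831*(201/(-178))/15 - 1*24486 = 1831*(201*(-1/178))/15 - 24486 = (1831/15)*(-201/178) - 24486 = -122677/890 - 24486 = -21915217/890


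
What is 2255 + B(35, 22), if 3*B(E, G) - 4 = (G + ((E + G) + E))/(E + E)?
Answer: 236972/105 ≈ 2256.9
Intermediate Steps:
B(E, G) = 4/3 + (2*E + 2*G)/(6*E) (B(E, G) = 4/3 + ((G + ((E + G) + E))/(E + E))/3 = 4/3 + ((G + (G + 2*E))/((2*E)))/3 = 4/3 + ((2*E + 2*G)*(1/(2*E)))/3 = 4/3 + ((2*E + 2*G)/(2*E))/3 = 4/3 + (2*E + 2*G)/(6*E))
2255 + B(35, 22) = 2255 + (⅓)*(22 + 5*35)/35 = 2255 + (⅓)*(1/35)*(22 + 175) = 2255 + (⅓)*(1/35)*197 = 2255 + 197/105 = 236972/105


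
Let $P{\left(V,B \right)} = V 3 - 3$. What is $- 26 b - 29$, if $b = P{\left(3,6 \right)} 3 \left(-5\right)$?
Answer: $2311$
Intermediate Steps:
$P{\left(V,B \right)} = -3 + 3 V$ ($P{\left(V,B \right)} = 3 V - 3 = -3 + 3 V$)
$b = -90$ ($b = \left(-3 + 3 \cdot 3\right) 3 \left(-5\right) = \left(-3 + 9\right) 3 \left(-5\right) = 6 \cdot 3 \left(-5\right) = 18 \left(-5\right) = -90$)
$- 26 b - 29 = \left(-26\right) \left(-90\right) - 29 = 2340 - 29 = 2311$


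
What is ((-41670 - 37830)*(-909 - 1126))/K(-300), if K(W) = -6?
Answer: -26963750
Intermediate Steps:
((-41670 - 37830)*(-909 - 1126))/K(-300) = ((-41670 - 37830)*(-909 - 1126))/(-6) = -79500*(-2035)*(-⅙) = 161782500*(-⅙) = -26963750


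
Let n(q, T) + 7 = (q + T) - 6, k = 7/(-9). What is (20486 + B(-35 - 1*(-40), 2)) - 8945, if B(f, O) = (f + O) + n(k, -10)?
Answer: 103718/9 ≈ 11524.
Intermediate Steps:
k = -7/9 (k = 7*(-⅑) = -7/9 ≈ -0.77778)
n(q, T) = -13 + T + q (n(q, T) = -7 + ((q + T) - 6) = -7 + ((T + q) - 6) = -7 + (-6 + T + q) = -13 + T + q)
B(f, O) = -214/9 + O + f (B(f, O) = (f + O) + (-13 - 10 - 7/9) = (O + f) - 214/9 = -214/9 + O + f)
(20486 + B(-35 - 1*(-40), 2)) - 8945 = (20486 + (-214/9 + 2 + (-35 - 1*(-40)))) - 8945 = (20486 + (-214/9 + 2 + (-35 + 40))) - 8945 = (20486 + (-214/9 + 2 + 5)) - 8945 = (20486 - 151/9) - 8945 = 184223/9 - 8945 = 103718/9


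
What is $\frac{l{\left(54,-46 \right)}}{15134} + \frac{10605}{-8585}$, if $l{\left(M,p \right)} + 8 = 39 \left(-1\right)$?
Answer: $- \frac{6779}{5474} \approx -1.2384$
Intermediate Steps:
$l{\left(M,p \right)} = -47$ ($l{\left(M,p \right)} = -8 + 39 \left(-1\right) = -8 - 39 = -47$)
$\frac{l{\left(54,-46 \right)}}{15134} + \frac{10605}{-8585} = - \frac{47}{15134} + \frac{10605}{-8585} = \left(-47\right) \frac{1}{15134} + 10605 \left(- \frac{1}{8585}\right) = - \frac{1}{322} - \frac{21}{17} = - \frac{6779}{5474}$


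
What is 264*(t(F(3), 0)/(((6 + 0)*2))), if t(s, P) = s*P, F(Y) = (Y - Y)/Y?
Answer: 0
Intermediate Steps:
F(Y) = 0 (F(Y) = 0/Y = 0)
t(s, P) = P*s
264*(t(F(3), 0)/(((6 + 0)*2))) = 264*((0*0)/(((6 + 0)*2))) = 264*(0/((6*2))) = 264*(0/12) = 264*(0*(1/12)) = 264*0 = 0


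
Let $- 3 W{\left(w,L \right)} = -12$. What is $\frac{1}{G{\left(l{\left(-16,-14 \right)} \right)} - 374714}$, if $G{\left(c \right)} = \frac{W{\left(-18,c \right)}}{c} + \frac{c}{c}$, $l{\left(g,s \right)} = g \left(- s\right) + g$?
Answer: $- \frac{60}{22482781} \approx -2.6687 \cdot 10^{-6}$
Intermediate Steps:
$W{\left(w,L \right)} = 4$ ($W{\left(w,L \right)} = \left(- \frac{1}{3}\right) \left(-12\right) = 4$)
$l{\left(g,s \right)} = g - g s$ ($l{\left(g,s \right)} = - g s + g = g - g s$)
$G{\left(c \right)} = 1 + \frac{4}{c}$ ($G{\left(c \right)} = \frac{4}{c} + \frac{c}{c} = \frac{4}{c} + 1 = 1 + \frac{4}{c}$)
$\frac{1}{G{\left(l{\left(-16,-14 \right)} \right)} - 374714} = \frac{1}{\frac{4 - 16 \left(1 - -14\right)}{\left(-16\right) \left(1 - -14\right)} - 374714} = \frac{1}{\frac{4 - 16 \left(1 + 14\right)}{\left(-16\right) \left(1 + 14\right)} - 374714} = \frac{1}{\frac{4 - 240}{\left(-16\right) 15} - 374714} = \frac{1}{\frac{4 - 240}{-240} - 374714} = \frac{1}{\left(- \frac{1}{240}\right) \left(-236\right) - 374714} = \frac{1}{\frac{59}{60} - 374714} = \frac{1}{- \frac{22482781}{60}} = - \frac{60}{22482781}$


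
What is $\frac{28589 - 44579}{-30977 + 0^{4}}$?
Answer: $\frac{15990}{30977} \approx 0.51619$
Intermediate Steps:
$\frac{28589 - 44579}{-30977 + 0^{4}} = - \frac{15990}{-30977 + 0} = - \frac{15990}{-30977} = \left(-15990\right) \left(- \frac{1}{30977}\right) = \frac{15990}{30977}$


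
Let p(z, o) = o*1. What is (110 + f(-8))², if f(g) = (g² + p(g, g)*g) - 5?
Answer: 54289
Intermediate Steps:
p(z, o) = o
f(g) = -5 + 2*g² (f(g) = (g² + g*g) - 5 = (g² + g²) - 5 = 2*g² - 5 = -5 + 2*g²)
(110 + f(-8))² = (110 + (-5 + 2*(-8)²))² = (110 + (-5 + 2*64))² = (110 + (-5 + 128))² = (110 + 123)² = 233² = 54289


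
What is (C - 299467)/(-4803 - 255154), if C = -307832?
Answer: 607299/259957 ≈ 2.3362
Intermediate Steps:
(C - 299467)/(-4803 - 255154) = (-307832 - 299467)/(-4803 - 255154) = -607299/(-259957) = -607299*(-1/259957) = 607299/259957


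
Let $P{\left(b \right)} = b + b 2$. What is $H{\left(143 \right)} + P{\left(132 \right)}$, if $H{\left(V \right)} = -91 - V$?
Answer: $162$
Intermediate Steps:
$P{\left(b \right)} = 3 b$ ($P{\left(b \right)} = b + 2 b = 3 b$)
$H{\left(143 \right)} + P{\left(132 \right)} = \left(-91 - 143\right) + 3 \cdot 132 = \left(-91 - 143\right) + 396 = -234 + 396 = 162$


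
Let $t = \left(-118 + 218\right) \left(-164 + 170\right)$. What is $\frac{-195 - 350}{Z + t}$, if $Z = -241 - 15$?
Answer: $- \frac{545}{344} \approx -1.5843$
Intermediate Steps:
$Z = -256$
$t = 600$ ($t = 100 \cdot 6 = 600$)
$\frac{-195 - 350}{Z + t} = \frac{-195 - 350}{-256 + 600} = - \frac{545}{344}$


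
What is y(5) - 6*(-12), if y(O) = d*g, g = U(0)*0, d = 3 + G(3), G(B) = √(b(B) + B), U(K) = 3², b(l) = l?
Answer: 72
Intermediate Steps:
U(K) = 9
G(B) = √2*√B (G(B) = √(B + B) = √(2*B) = √2*√B)
d = 3 + √6 (d = 3 + √2*√3 = 3 + √6 ≈ 5.4495)
g = 0 (g = 9*0 = 0)
y(O) = 0 (y(O) = (3 + √6)*0 = 0)
y(5) - 6*(-12) = 0 - 6*(-12) = 0 + 72 = 72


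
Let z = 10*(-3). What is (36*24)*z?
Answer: -25920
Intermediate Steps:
z = -30
(36*24)*z = (36*24)*(-30) = 864*(-30) = -25920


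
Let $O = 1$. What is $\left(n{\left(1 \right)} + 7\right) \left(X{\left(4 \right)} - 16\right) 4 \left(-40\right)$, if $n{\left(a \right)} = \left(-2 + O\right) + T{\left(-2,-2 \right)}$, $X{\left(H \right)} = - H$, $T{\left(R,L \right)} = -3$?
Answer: $9600$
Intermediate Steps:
$n{\left(a \right)} = -4$ ($n{\left(a \right)} = \left(-2 + 1\right) - 3 = -1 - 3 = -4$)
$\left(n{\left(1 \right)} + 7\right) \left(X{\left(4 \right)} - 16\right) 4 \left(-40\right) = \left(-4 + 7\right) \left(\left(-1\right) 4 - 16\right) 4 \left(-40\right) = 3 \left(-4 - 16\right) 4 \left(-40\right) = 3 \left(-20\right) 4 \left(-40\right) = \left(-60\right) 4 \left(-40\right) = \left(-240\right) \left(-40\right) = 9600$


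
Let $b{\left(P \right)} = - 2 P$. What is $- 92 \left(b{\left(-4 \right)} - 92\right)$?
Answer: $7728$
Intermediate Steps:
$- 92 \left(b{\left(-4 \right)} - 92\right) = - 92 \left(\left(-2\right) \left(-4\right) - 92\right) = - 92 \left(8 - 92\right) = \left(-92\right) \left(-84\right) = 7728$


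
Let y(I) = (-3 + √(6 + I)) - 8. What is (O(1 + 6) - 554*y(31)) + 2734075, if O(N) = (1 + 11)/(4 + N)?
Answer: 30141871/11 - 554*√37 ≈ 2.7368e+6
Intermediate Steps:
O(N) = 12/(4 + N)
y(I) = -11 + √(6 + I)
(O(1 + 6) - 554*y(31)) + 2734075 = (12/(4 + (1 + 6)) - 554*(-11 + √(6 + 31))) + 2734075 = (12/(4 + 7) - 554*(-11 + √37)) + 2734075 = (12/11 + (6094 - 554*√37)) + 2734075 = (67046/11 - 554*√37) + 2734075 = 30141871/11 - 554*√37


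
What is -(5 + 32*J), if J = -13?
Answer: 411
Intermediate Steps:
-(5 + 32*J) = -(5 + 32*(-13)) = -(5 - 416) = -1*(-411) = 411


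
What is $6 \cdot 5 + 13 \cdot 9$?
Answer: $147$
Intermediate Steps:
$6 \cdot 5 + 13 \cdot 9 = 30 + 117 = 147$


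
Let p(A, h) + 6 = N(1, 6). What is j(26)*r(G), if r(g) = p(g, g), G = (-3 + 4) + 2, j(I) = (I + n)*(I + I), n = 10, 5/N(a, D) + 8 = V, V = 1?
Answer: -87984/7 ≈ -12569.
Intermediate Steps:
N(a, D) = -5/7 (N(a, D) = 5/(-8 + 1) = 5/(-7) = 5*(-⅐) = -5/7)
p(A, h) = -47/7 (p(A, h) = -6 - 5/7 = -47/7)
j(I) = 2*I*(10 + I) (j(I) = (I + 10)*(I + I) = (10 + I)*(2*I) = 2*I*(10 + I))
G = 3 (G = 1 + 2 = 3)
r(g) = -47/7
j(26)*r(G) = (2*26*(10 + 26))*(-47/7) = (2*26*36)*(-47/7) = 1872*(-47/7) = -87984/7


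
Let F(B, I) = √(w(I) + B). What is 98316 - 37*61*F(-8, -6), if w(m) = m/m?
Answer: 98316 - 2257*I*√7 ≈ 98316.0 - 5971.5*I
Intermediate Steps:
w(m) = 1
F(B, I) = √(1 + B)
98316 - 37*61*F(-8, -6) = 98316 - 37*61*√(1 - 8) = 98316 - 2257*√(-7) = 98316 - 2257*I*√7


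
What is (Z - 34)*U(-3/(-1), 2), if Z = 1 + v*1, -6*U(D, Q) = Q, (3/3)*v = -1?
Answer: 34/3 ≈ 11.333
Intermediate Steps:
v = -1
U(D, Q) = -Q/6
Z = 0 (Z = 1 - 1*1 = 1 - 1 = 0)
(Z - 34)*U(-3/(-1), 2) = (0 - 34)*(-⅙*2) = -34*(-⅓) = 34/3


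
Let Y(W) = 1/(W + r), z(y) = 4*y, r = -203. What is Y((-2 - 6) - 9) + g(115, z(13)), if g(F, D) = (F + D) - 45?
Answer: 26839/220 ≈ 122.00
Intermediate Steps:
Y(W) = 1/(-203 + W) (Y(W) = 1/(W - 203) = 1/(-203 + W))
g(F, D) = -45 + D + F (g(F, D) = (D + F) - 45 = -45 + D + F)
Y((-2 - 6) - 9) + g(115, z(13)) = 1/(-203 + ((-2 - 6) - 9)) + (-45 + 4*13 + 115) = 1/(-203 + (-8 - 9)) + (-45 + 52 + 115) = 1/(-203 - 17) + 122 = 1/(-220) + 122 = -1/220 + 122 = 26839/220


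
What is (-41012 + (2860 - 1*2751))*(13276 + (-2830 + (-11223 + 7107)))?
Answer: -258915990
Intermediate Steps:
(-41012 + (2860 - 1*2751))*(13276 + (-2830 + (-11223 + 7107))) = (-41012 + (2860 - 2751))*(13276 + (-2830 - 4116)) = (-41012 + 109)*(13276 - 6946) = -40903*6330 = -258915990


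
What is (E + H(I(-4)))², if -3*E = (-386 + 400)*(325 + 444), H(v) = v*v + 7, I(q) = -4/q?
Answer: 115390564/9 ≈ 1.2821e+7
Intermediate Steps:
H(v) = 7 + v² (H(v) = v² + 7 = 7 + v²)
E = -10766/3 (E = -(-386 + 400)*(325 + 444)/3 = -14*769/3 = -⅓*10766 = -10766/3 ≈ -3588.7)
(E + H(I(-4)))² = (-10766/3 + (7 + (-4/(-4))²))² = (-10766/3 + (7 + (-4*(-¼))²))² = (-10766/3 + (7 + 1²))² = (-10766/3 + (7 + 1))² = (-10766/3 + 8)² = (-10742/3)² = 115390564/9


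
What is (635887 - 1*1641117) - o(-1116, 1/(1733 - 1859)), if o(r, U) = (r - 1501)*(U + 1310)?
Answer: 305300423/126 ≈ 2.4230e+6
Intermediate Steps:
o(r, U) = (-1501 + r)*(1310 + U)
(635887 - 1*1641117) - o(-1116, 1/(1733 - 1859)) = (635887 - 1*1641117) - (-1966310 - 1501/(1733 - 1859) + 1310*(-1116) - 1116/(1733 - 1859)) = (635887 - 1641117) - (-1966310 - 1501/(-126) - 1461960 - 1116/(-126)) = -1005230 - (-1966310 - 1501*(-1/126) - 1461960 - 1/126*(-1116)) = -1005230 - (-1966310 + 1501/126 - 1461960 + 62/7) = -1005230 - 1*(-431959403/126) = -1005230 + 431959403/126 = 305300423/126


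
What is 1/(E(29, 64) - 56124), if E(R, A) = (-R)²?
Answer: -1/55283 ≈ -1.8089e-5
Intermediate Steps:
E(R, A) = R²
1/(E(29, 64) - 56124) = 1/(29² - 56124) = 1/(841 - 56124) = 1/(-55283) = -1/55283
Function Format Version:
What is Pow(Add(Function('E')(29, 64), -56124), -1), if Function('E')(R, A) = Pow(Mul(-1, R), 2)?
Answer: Rational(-1, 55283) ≈ -1.8089e-5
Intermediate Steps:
Function('E')(R, A) = Pow(R, 2)
Pow(Add(Function('E')(29, 64), -56124), -1) = Pow(Add(Pow(29, 2), -56124), -1) = Pow(Add(841, -56124), -1) = Pow(-55283, -1) = Rational(-1, 55283)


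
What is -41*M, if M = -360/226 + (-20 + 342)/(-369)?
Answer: 102806/1017 ≈ 101.09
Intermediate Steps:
M = -102806/41697 (M = -360*1/226 + 322*(-1/369) = -180/113 - 322/369 = -102806/41697 ≈ -2.4655)
-41*M = -41*(-102806/41697) = 102806/1017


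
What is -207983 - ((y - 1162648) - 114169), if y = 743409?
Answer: 325425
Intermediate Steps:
-207983 - ((y - 1162648) - 114169) = -207983 - ((743409 - 1162648) - 114169) = -207983 - (-419239 - 114169) = -207983 - 1*(-533408) = -207983 + 533408 = 325425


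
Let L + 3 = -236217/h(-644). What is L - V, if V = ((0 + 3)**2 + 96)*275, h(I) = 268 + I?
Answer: -10621911/376 ≈ -28250.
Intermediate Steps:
L = 235089/376 (L = -3 - 236217/(268 - 644) = -3 - 236217/(-376) = -3 - 236217*(-1/376) = -3 + 236217/376 = 235089/376 ≈ 625.24)
V = 28875 (V = (3**2 + 96)*275 = (9 + 96)*275 = 105*275 = 28875)
L - V = 235089/376 - 1*28875 = 235089/376 - 28875 = -10621911/376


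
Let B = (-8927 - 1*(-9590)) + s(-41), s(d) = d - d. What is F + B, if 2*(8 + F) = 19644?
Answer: 10477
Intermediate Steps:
s(d) = 0
F = 9814 (F = -8 + (½)*19644 = -8 + 9822 = 9814)
B = 663 (B = (-8927 - 1*(-9590)) + 0 = (-8927 + 9590) + 0 = 663 + 0 = 663)
F + B = 9814 + 663 = 10477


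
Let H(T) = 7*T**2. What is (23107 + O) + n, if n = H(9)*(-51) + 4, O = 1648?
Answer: -4158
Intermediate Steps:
n = -28913 (n = (7*9**2)*(-51) + 4 = (7*81)*(-51) + 4 = 567*(-51) + 4 = -28917 + 4 = -28913)
(23107 + O) + n = (23107 + 1648) - 28913 = 24755 - 28913 = -4158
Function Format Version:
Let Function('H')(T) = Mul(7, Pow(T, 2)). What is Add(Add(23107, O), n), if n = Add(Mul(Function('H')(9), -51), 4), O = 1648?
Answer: -4158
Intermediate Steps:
n = -28913 (n = Add(Mul(Mul(7, Pow(9, 2)), -51), 4) = Add(Mul(Mul(7, 81), -51), 4) = Add(Mul(567, -51), 4) = Add(-28917, 4) = -28913)
Add(Add(23107, O), n) = Add(Add(23107, 1648), -28913) = Add(24755, -28913) = -4158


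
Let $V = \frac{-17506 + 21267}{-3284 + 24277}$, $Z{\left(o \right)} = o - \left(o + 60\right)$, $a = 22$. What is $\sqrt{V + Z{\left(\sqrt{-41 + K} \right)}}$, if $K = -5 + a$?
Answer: $\frac{i \sqrt{26363408267}}{20993} \approx 7.7344 i$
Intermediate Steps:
$K = 17$ ($K = -5 + 22 = 17$)
$Z{\left(o \right)} = -60$ ($Z{\left(o \right)} = o - \left(60 + o\right) = -60$)
$V = \frac{3761}{20993} \approx 0.17915$
$\sqrt{V + Z{\left(\sqrt{-41 + K} \right)}} = \sqrt{\frac{3761}{20993} - 60} = \sqrt{- \frac{1255819}{20993}} = \frac{i \sqrt{26363408267}}{20993}$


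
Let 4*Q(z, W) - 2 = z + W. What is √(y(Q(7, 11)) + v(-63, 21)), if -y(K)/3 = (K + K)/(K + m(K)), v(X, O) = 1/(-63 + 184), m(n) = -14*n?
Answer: √9607/143 ≈ 0.68542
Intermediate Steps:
Q(z, W) = ½ + W/4 + z/4 (Q(z, W) = ½ + (z + W)/4 = ½ + (W + z)/4 = ½ + (W/4 + z/4) = ½ + W/4 + z/4)
v(X, O) = 1/121
y(K) = 6/13 (y(K) = -3*(K + K)/(K - 14*K) = -3*2*K/((-13*K)) = -3*2*K*(-1/(13*K)) = -3*(-2/13) = 6/13)
√(y(Q(7, 11)) + v(-63, 21)) = √(6/13 + 1/121) = √(739/1573) = √9607/143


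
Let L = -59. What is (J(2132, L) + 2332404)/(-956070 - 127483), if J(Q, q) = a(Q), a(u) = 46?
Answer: -2332450/1083553 ≈ -2.1526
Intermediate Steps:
J(Q, q) = 46
(J(2132, L) + 2332404)/(-956070 - 127483) = (46 + 2332404)/(-956070 - 127483) = 2332450/(-1083553) = 2332450*(-1/1083553) = -2332450/1083553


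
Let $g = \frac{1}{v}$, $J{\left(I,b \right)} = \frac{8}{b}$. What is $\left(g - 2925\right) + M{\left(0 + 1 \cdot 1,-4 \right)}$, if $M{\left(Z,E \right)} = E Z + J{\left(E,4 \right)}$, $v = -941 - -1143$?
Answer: $- \frac{591253}{202} \approx -2927.0$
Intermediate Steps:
$v = 202$ ($v = -941 + 1143 = 202$)
$g = \frac{1}{202} \approx 0.0049505$
$M{\left(Z,E \right)} = 2 + E Z$ ($M{\left(Z,E \right)} = E Z + \frac{8}{4} = E Z + 8 \cdot \frac{1}{4} = E Z + 2 = 2 + E Z$)
$\left(g - 2925\right) + M{\left(0 + 1 \cdot 1,-4 \right)} = \left(\frac{1}{202} - 2925\right) + \left(2 - 4 \left(0 + 1 \cdot 1\right)\right) = - \frac{590849}{202} + \left(2 - 4 \left(0 + 1\right)\right) = - \frac{590849}{202} + \left(2 - 4\right) = - \frac{590849}{202} - 2 = - \frac{591253}{202}$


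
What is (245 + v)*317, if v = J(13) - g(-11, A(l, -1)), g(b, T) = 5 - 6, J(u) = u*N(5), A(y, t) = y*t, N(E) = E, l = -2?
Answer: 98587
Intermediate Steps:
A(y, t) = t*y
J(u) = 5*u (J(u) = u*5 = 5*u)
g(b, T) = -1
v = 66 (v = 5*13 - 1*(-1) = 65 + 1 = 66)
(245 + v)*317 = (245 + 66)*317 = 311*317 = 98587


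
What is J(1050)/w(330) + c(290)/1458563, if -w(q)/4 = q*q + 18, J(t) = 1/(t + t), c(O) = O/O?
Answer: 913452637/1334455624605600 ≈ 6.8451e-7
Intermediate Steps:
c(O) = 1
J(t) = 1/(2*t)
w(q) = -72 - 4*q² (w(q) = -4*(q*q + 18) = -4*(q² + 18) = -4*(18 + q²) = -72 - 4*q²)
J(1050)/w(330) + c(290)/1458563 = ((½)/1050)/(-72 - 4*330²) + 1/1458563 = ((½)*(1/1050))/(-72 - 4*108900) + 1*(1/1458563) = 1/(2100*(-72 - 435600)) + 1/1458563 = (1/2100)/(-435672) + 1/1458563 = (1/2100)*(-1/435672) + 1/1458563 = -1/914911200 + 1/1458563 = 913452637/1334455624605600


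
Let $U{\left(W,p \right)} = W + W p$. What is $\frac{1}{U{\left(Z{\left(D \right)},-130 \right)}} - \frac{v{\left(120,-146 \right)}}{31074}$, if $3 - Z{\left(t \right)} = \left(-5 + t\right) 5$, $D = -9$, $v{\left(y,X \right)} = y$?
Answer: $- \frac{193519}{48770643} \approx -0.0039679$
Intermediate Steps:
$Z{\left(t \right)} = 28 - 5 t$ ($Z{\left(t \right)} = 3 - \left(-5 + t\right) 5 = 3 - \left(-25 + 5 t\right) = 28 - 5 t$)
$\frac{1}{U{\left(Z{\left(D \right)},-130 \right)}} - \frac{v{\left(120,-146 \right)}}{31074} = \frac{1}{\left(28 - -45\right) \left(1 - 130\right)} - \frac{120}{31074} = \frac{1}{\left(28 + 45\right) \left(-129\right)} - 120 \cdot \frac{1}{31074} = \frac{1}{73 \left(-129\right)} - \frac{20}{5179} = \frac{1}{-9417} - \frac{20}{5179} = - \frac{1}{9417} - \frac{20}{5179} = - \frac{193519}{48770643}$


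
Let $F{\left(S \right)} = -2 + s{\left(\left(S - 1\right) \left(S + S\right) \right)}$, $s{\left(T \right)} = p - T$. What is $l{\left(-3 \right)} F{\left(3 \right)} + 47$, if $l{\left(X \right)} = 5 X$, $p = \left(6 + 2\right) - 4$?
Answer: $197$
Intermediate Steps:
$p = 4$ ($p = 8 - 4 = 4$)
$s{\left(T \right)} = 4 - T$
$F{\left(S \right)} = 2 - 2 S \left(-1 + S\right)$ ($F{\left(S \right)} = -2 - \left(-4 + \left(S - 1\right) \left(S + S\right)\right) = -2 - \left(-4 + \left(-1 + S\right) 2 S\right) = -2 - \left(-4 + 2 S \left(-1 + S\right)\right) = 2 - 2 S \left(-1 + S\right)$)
$l{\left(-3 \right)} F{\left(3 \right)} + 47 = 5 \left(-3\right) \left(2 - 6 \left(-1 + 3\right)\right) + 47 = - 15 \left(2 - 6 \cdot 2\right) + 47 = - 15 \left(2 - 12\right) + 47 = \left(-15\right) \left(-10\right) + 47 = 150 + 47 = 197$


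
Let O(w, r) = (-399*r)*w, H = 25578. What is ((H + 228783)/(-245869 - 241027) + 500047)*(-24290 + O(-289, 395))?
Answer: 11083648604354284805/486896 ≈ 2.2764e+13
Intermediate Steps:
O(w, r) = -399*r*w
((H + 228783)/(-245869 - 241027) + 500047)*(-24290 + O(-289, 395)) = ((25578 + 228783)/(-245869 - 241027) + 500047)*(-24290 - 399*395*(-289)) = (254361/(-486896) + 500047)*(-24290 + 45547845) = (254361*(-1/486896) + 500047)*45523555 = (-254361/486896 + 500047)*45523555 = (243470629751/486896)*45523555 = 11083648604354284805/486896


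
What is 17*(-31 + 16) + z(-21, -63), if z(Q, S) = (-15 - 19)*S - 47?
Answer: 1840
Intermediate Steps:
z(Q, S) = -47 - 34*S (z(Q, S) = -34*S - 47 = -47 - 34*S)
17*(-31 + 16) + z(-21, -63) = 17*(-31 + 16) + (-47 - 34*(-63)) = 17*(-15) + (-47 + 2142) = -255 + 2095 = 1840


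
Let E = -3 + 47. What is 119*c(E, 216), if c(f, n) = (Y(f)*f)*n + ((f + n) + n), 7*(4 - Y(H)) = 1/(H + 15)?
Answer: 270090764/59 ≈ 4.5778e+6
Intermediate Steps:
E = 44
Y(H) = 4 - 1/(7*(15 + H)) (Y(H) = 4 - 1/(7*(H + 15)) = 4 - 1/(7*(15 + H)))
c(f, n) = f + 2*n + f*n*(419 + 28*f)/(7*(15 + f)) (c(f, n) = (((419 + 28*f)/(7*(15 + f)))*f)*n + ((f + n) + n) = (f*(419 + 28*f)/(7*(15 + f)))*n + (f + 2*n) = f*n*(419 + 28*f)/(7*(15 + f)) + (f + 2*n) = f + 2*n + f*n*(419 + 28*f)/(7*(15 + f)))
119*c(E, 216) = 119*(((15 + 44)*(44 + 2*216) + (1/7)*44*216*(419 + 28*44))/(15 + 44)) = 119*((59*(44 + 432) + (1/7)*44*216*(419 + 1232))/59) = 119*((59*476 + (1/7)*44*216*1651)/59) = 119*((28084 + 15691104/7)/59) = 119*((1/59)*(15887692/7)) = 119*(15887692/413) = 270090764/59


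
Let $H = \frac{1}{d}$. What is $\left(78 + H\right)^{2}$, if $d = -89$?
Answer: $\frac{48177481}{7921} \approx 6082.3$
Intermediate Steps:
$H = - \frac{1}{89}$ ($H = \frac{1}{-89} = - \frac{1}{89} \approx -0.011236$)
$\left(78 + H\right)^{2} = \left(78 - \frac{1}{89}\right)^{2} = \left(\frac{6941}{89}\right)^{2} = \frac{48177481}{7921}$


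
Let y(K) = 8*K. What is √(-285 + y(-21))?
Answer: I*√453 ≈ 21.284*I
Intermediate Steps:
√(-285 + y(-21)) = √(-285 + 8*(-21)) = √(-285 - 168) = √(-453) = I*√453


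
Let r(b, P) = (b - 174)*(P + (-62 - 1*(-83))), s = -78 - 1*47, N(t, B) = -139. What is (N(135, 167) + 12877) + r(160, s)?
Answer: 14194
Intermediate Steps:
s = -125 (s = -78 - 47 = -125)
r(b, P) = (-174 + b)*(21 + P) (r(b, P) = (-174 + b)*(P + (-62 + 83)) = (-174 + b)*(P + 21) = (-174 + b)*(21 + P))
(N(135, 167) + 12877) + r(160, s) = (-139 + 12877) + (-3654 - 174*(-125) + 21*160 - 125*160) = 12738 + (-3654 + 21750 + 3360 - 20000) = 12738 + 1456 = 14194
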